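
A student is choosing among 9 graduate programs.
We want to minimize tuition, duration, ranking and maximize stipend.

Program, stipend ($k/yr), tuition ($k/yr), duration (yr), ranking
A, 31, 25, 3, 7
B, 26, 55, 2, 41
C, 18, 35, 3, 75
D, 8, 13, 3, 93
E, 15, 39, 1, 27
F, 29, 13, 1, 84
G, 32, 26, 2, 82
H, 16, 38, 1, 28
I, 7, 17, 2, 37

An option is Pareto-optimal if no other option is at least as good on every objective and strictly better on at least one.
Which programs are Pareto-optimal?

A, B, E, F, G, H, I

A: not dominated (best ranking).
B: not dominated.
C: dominated by A (stipend 31≥18, tuition 25≤35, duration 3≤3, ranking 7≤75).
D: dominated by F (stipend 29≥8, tuition 13≤13, duration 1≤3, ranking 84≤93).
E: not dominated.
F: not dominated.
G: not dominated (best stipend).
H: not dominated.
I: not dominated.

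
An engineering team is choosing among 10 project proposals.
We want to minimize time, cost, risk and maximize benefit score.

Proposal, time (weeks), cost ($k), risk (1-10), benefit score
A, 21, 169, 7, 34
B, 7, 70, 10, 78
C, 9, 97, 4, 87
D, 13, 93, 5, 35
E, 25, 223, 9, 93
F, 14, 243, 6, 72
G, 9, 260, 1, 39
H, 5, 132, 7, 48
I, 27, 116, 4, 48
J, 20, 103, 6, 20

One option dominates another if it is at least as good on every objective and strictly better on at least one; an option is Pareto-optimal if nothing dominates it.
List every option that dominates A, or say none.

C, D, H

C: time 9≤21, cost 97≤169, risk 4≤7, benefit score 87≥34 — dominates A.
D: time 13≤21, cost 93≤169, risk 5≤7, benefit score 35≥34 — dominates A.
H: time 5≤21, cost 132≤169, risk 7≤7, benefit score 48≥34 — dominates A.
Others (B, E, F, G, I, J) are each worse than A on at least one objective.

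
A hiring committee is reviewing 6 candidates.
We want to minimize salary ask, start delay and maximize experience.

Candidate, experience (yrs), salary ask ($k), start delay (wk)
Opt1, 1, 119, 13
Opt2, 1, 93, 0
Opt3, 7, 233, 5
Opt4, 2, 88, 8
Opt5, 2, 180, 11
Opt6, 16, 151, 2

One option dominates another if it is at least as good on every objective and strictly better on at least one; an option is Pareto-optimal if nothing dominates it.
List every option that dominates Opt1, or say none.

Opt2, Opt4

Opt2: experience 1≥1, salary ask 93≤119, start delay 0≤13 — dominates Opt1.
Opt4: experience 2≥1, salary ask 88≤119, start delay 8≤13 — dominates Opt1.
Others (Opt3, Opt5, Opt6) are each worse than Opt1 on at least one objective.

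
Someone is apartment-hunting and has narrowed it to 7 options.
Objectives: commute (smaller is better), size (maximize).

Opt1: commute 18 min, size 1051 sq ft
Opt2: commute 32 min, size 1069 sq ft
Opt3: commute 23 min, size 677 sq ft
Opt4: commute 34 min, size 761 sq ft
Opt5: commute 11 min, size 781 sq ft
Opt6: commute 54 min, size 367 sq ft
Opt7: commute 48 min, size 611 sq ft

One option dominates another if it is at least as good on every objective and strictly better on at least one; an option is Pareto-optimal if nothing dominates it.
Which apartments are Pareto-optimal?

Opt1, Opt2, Opt5

Opt1: not dominated.
Opt2: not dominated (best size).
Opt3: dominated by Opt1 (commute 18≤23, size 1051≥677).
Opt4: dominated by Opt1 (commute 18≤34, size 1051≥761).
Opt5: not dominated (best commute).
Opt6: dominated by Opt1 (commute 18≤54, size 1051≥367).
Opt7: dominated by Opt1 (commute 18≤48, size 1051≥611).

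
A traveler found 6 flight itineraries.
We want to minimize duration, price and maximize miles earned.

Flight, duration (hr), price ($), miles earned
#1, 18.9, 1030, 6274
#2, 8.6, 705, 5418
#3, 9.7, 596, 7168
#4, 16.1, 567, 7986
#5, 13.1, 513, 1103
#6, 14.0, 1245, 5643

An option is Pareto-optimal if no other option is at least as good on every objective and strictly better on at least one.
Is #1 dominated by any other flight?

#3 vs #1: duration 9.7≤18.9, price 596≤1030, miles earned 7168≥6274 — #3 is at least as good on every objective and strictly better on at least one, so #3 dominates #1.

Yes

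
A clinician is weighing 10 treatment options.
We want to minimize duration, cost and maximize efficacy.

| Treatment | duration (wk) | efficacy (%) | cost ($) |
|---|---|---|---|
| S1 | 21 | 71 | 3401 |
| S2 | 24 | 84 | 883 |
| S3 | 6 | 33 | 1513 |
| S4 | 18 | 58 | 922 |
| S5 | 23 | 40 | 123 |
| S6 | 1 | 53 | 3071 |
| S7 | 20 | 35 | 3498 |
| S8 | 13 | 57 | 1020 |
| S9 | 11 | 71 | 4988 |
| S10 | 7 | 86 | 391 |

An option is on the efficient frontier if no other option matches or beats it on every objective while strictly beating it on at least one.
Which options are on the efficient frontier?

S1: dominated by S10 (duration 7≤21, efficacy 86≥71, cost 391≤3401).
S2: dominated by S10 (duration 7≤24, efficacy 86≥84, cost 391≤883).
S3: not dominated.
S4: dominated by S10 (duration 7≤18, efficacy 86≥58, cost 391≤922).
S5: not dominated (best cost).
S6: not dominated (best duration).
S7: dominated by S4 (duration 18≤20, efficacy 58≥35, cost 922≤3498).
S8: dominated by S10 (duration 7≤13, efficacy 86≥57, cost 391≤1020).
S9: dominated by S10 (duration 7≤11, efficacy 86≥71, cost 391≤4988).
S10: not dominated (best efficacy).

S3, S5, S6, S10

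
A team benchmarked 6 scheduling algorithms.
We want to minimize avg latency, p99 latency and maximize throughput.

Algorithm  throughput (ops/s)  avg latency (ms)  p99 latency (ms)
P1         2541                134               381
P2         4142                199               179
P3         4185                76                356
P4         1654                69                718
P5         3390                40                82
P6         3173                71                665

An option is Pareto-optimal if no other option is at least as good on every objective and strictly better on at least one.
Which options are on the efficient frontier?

P2, P3, P5

P1: dominated by P3 (throughput 4185≥2541, avg latency 76≤134, p99 latency 356≤381).
P2: not dominated.
P3: not dominated (best throughput).
P4: dominated by P5 (throughput 3390≥1654, avg latency 40≤69, p99 latency 82≤718).
P5: not dominated (best avg latency).
P6: dominated by P5 (throughput 3390≥3173, avg latency 40≤71, p99 latency 82≤665).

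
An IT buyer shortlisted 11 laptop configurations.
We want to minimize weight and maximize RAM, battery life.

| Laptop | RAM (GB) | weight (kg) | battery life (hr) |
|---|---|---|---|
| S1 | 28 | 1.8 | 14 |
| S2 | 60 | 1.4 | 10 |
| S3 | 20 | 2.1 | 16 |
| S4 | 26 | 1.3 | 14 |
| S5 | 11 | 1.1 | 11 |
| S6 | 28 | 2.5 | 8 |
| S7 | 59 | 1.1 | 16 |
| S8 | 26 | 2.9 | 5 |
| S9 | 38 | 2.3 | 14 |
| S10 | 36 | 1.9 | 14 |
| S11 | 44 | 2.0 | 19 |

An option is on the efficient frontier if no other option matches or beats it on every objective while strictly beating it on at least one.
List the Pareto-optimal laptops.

S2, S7, S11

S1: dominated by S7 (RAM 59≥28, weight 1.1≤1.8, battery life 16≥14).
S2: not dominated (best RAM).
S3: dominated by S7 (RAM 59≥20, weight 1.1≤2.1, battery life 16≥16).
S4: dominated by S7 (RAM 59≥26, weight 1.1≤1.3, battery life 16≥14).
S5: dominated by S7 (RAM 59≥11, weight 1.1≤1.1, battery life 16≥11).
S6: dominated by S1 (RAM 28≥28, weight 1.8≤2.5, battery life 14≥8).
S7: not dominated.
S8: dominated by S1 (RAM 28≥26, weight 1.8≤2.9, battery life 14≥5).
S9: dominated by S7 (RAM 59≥38, weight 1.1≤2.3, battery life 16≥14).
S10: dominated by S7 (RAM 59≥36, weight 1.1≤1.9, battery life 16≥14).
S11: not dominated (best battery life).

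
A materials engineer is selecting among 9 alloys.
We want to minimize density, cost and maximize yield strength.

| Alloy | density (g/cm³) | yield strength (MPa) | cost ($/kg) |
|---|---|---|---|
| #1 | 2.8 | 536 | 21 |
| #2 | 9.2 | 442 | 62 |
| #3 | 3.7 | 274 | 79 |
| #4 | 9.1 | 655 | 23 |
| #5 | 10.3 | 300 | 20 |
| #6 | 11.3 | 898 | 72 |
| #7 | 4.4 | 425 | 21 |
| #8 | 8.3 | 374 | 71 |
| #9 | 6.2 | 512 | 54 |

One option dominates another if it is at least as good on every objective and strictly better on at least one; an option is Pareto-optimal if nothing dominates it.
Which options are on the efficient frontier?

#1, #4, #5, #6

#1: not dominated (best density).
#2: dominated by #1 (density 2.8≤9.2, yield strength 536≥442, cost 21≤62).
#3: dominated by #1 (density 2.8≤3.7, yield strength 536≥274, cost 21≤79).
#4: not dominated.
#5: not dominated (best cost).
#6: not dominated (best yield strength).
#7: dominated by #1 (density 2.8≤4.4, yield strength 536≥425, cost 21≤21).
#8: dominated by #1 (density 2.8≤8.3, yield strength 536≥374, cost 21≤71).
#9: dominated by #1 (density 2.8≤6.2, yield strength 536≥512, cost 21≤54).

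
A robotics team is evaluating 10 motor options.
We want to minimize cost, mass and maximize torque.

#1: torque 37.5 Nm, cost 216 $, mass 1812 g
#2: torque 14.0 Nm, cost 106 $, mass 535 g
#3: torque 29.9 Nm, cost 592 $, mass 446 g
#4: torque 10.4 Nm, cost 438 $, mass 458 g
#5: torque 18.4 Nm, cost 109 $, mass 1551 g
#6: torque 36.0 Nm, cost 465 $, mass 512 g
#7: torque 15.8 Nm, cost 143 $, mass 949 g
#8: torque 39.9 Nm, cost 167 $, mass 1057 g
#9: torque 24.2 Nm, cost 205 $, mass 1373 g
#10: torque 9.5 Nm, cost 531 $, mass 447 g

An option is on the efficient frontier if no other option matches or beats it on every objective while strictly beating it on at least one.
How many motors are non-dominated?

8

#1: dominated by #8 (torque 39.9≥37.5, cost 167≤216, mass 1057≤1812).
#2: not dominated (best cost).
#3: not dominated (best mass).
#4: not dominated.
#5: not dominated.
#6: not dominated.
#7: not dominated.
#8: not dominated (best torque).
#9: dominated by #8 (torque 39.9≥24.2, cost 167≤205, mass 1057≤1373).
#10: not dominated.
Pareto-optimal: #2, #3, #4, #5, #6, #7, #8, #10 → 8.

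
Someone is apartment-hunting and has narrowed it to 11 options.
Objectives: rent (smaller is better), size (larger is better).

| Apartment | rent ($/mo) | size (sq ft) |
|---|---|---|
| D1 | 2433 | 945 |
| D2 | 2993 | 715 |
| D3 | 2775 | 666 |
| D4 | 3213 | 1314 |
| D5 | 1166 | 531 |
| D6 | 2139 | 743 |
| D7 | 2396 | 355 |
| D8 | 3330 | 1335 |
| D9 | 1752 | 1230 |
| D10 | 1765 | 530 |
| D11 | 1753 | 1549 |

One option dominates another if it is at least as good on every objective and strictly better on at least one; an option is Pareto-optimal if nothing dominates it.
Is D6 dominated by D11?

D11 vs D6: rent 1753≤2139, size 1549≥743 — D11 is at least as good on every objective with at least one strict improvement.

Yes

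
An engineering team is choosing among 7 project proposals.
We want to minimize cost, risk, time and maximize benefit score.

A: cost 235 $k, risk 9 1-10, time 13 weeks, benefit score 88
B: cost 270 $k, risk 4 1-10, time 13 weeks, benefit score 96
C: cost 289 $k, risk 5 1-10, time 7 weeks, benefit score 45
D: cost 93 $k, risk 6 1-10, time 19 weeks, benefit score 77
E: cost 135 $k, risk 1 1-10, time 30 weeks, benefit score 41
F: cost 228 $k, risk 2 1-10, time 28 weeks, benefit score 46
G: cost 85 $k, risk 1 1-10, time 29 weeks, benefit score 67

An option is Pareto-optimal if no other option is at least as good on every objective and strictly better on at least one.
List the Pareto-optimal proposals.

A: not dominated.
B: not dominated (best benefit score).
C: not dominated (best time).
D: not dominated.
E: dominated by G (cost 85≤135, risk 1≤1, time 29≤30, benefit score 67≥41).
F: not dominated.
G: not dominated (best cost).

A, B, C, D, F, G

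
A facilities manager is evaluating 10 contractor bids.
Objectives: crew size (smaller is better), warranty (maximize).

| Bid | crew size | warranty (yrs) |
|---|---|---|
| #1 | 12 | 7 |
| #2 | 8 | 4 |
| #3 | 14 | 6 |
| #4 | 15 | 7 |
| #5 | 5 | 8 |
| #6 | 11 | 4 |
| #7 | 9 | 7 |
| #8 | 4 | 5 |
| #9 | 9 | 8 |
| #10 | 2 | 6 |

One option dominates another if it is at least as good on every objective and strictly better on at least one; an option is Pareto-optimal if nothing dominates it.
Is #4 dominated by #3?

No

#3 vs #4: #3 is worse on warranty (6 vs 7), so it does not dominate #4.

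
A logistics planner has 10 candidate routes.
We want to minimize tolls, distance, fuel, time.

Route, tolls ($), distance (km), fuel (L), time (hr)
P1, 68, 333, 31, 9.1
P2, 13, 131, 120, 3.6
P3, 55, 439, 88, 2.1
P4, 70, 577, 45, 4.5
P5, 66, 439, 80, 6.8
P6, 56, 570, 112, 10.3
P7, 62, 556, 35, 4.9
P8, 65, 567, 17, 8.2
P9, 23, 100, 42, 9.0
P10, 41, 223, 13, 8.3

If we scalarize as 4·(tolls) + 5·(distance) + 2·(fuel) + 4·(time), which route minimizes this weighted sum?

P1: 4·68 + 5·333 + 2·31 + 4·9.1 = 2035.4
P2: 4·13 + 5·131 + 2·120 + 4·3.6 = 961.4
P3: 4·55 + 5·439 + 2·88 + 4·2.1 = 2599.4
P4: 4·70 + 5·577 + 2·45 + 4·4.5 = 3273.0
P5: 4·66 + 5·439 + 2·80 + 4·6.8 = 2646.2
P6: 4·56 + 5·570 + 2·112 + 4·10.3 = 3339.2
P7: 4·62 + 5·556 + 2·35 + 4·4.9 = 3117.6
P8: 4·65 + 5·567 + 2·17 + 4·8.2 = 3161.8
P9: 4·23 + 5·100 + 2·42 + 4·9.0 = 712.0
P10: 4·41 + 5·223 + 2·13 + 4·8.3 = 1338.2
Lowest: P9 at 712.0.

P9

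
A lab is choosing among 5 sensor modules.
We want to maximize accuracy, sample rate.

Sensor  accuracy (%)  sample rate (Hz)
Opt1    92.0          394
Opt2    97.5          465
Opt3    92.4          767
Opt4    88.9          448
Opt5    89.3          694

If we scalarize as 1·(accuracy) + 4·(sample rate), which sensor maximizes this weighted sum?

Opt1: 1·92.0 + 4·394 = 1668.0
Opt2: 1·97.5 + 4·465 = 1957.5
Opt3: 1·92.4 + 4·767 = 3160.4
Opt4: 1·88.9 + 4·448 = 1880.9
Opt5: 1·89.3 + 4·694 = 2865.3
Highest: Opt3 at 3160.4.

Opt3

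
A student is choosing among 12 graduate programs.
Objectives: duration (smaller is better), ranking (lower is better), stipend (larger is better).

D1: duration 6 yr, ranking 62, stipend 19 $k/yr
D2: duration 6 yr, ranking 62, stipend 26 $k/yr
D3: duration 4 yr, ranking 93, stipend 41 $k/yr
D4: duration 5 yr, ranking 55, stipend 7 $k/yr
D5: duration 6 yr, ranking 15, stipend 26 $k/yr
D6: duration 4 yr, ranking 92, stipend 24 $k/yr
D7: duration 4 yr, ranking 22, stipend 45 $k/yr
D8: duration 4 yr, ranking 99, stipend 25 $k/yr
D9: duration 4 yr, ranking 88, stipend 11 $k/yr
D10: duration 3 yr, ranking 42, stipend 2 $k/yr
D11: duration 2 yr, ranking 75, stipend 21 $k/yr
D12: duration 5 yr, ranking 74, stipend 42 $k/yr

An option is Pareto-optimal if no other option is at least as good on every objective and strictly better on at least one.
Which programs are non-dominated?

D1: dominated by D2 (duration 6≤6, ranking 62≤62, stipend 26≥19).
D2: dominated by D5 (duration 6≤6, ranking 15≤62, stipend 26≥26).
D3: dominated by D7 (duration 4≤4, ranking 22≤93, stipend 45≥41).
D4: dominated by D7 (duration 4≤5, ranking 22≤55, stipend 45≥7).
D5: not dominated (best ranking).
D6: dominated by D7 (duration 4≤4, ranking 22≤92, stipend 45≥24).
D7: not dominated (best stipend).
D8: dominated by D3 (duration 4≤4, ranking 93≤99, stipend 41≥25).
D9: dominated by D7 (duration 4≤4, ranking 22≤88, stipend 45≥11).
D10: not dominated.
D11: not dominated (best duration).
D12: dominated by D7 (duration 4≤5, ranking 22≤74, stipend 45≥42).

D5, D7, D10, D11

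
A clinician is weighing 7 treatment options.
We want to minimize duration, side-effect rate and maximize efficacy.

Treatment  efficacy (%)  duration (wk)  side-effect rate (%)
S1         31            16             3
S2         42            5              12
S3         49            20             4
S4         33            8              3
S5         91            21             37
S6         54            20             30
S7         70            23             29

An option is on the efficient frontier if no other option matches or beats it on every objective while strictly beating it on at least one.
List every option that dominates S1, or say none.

S4: efficacy 33≥31, duration 8≤16, side-effect rate 3≤3 — dominates S1.
Others (S2, S3, S5, S6, S7) are each worse than S1 on at least one objective.

S4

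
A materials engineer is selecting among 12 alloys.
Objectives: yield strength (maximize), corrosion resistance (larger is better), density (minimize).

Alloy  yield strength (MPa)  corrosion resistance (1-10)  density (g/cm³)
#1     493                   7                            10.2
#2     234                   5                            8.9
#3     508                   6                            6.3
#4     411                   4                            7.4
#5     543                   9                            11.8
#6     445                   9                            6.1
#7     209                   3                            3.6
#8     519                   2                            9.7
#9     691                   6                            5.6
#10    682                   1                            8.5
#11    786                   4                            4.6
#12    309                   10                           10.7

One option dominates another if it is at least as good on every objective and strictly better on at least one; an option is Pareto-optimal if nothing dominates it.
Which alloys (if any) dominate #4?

#3: yield strength 508≥411, corrosion resistance 6≥4, density 6.3≤7.4 — dominates #4.
#6: yield strength 445≥411, corrosion resistance 9≥4, density 6.1≤7.4 — dominates #4.
#9: yield strength 691≥411, corrosion resistance 6≥4, density 5.6≤7.4 — dominates #4.
#11: yield strength 786≥411, corrosion resistance 4≥4, density 4.6≤7.4 — dominates #4.
Others (#1, #2, #5, #7, #8, #10, #12) are each worse than #4 on at least one objective.

#3, #6, #9, #11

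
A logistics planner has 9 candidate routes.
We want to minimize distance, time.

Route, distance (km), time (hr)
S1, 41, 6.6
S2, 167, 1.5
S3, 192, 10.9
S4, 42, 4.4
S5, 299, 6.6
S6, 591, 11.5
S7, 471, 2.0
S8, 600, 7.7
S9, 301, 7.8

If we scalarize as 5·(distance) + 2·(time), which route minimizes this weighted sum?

S1

S1: 5·41 + 2·6.6 = 218.2
S2: 5·167 + 2·1.5 = 838.0
S3: 5·192 + 2·10.9 = 981.8
S4: 5·42 + 2·4.4 = 218.8
S5: 5·299 + 2·6.6 = 1508.2
S6: 5·591 + 2·11.5 = 2978.0
S7: 5·471 + 2·2.0 = 2359.0
S8: 5·600 + 2·7.7 = 3015.4
S9: 5·301 + 2·7.8 = 1520.6
Lowest: S1 at 218.2.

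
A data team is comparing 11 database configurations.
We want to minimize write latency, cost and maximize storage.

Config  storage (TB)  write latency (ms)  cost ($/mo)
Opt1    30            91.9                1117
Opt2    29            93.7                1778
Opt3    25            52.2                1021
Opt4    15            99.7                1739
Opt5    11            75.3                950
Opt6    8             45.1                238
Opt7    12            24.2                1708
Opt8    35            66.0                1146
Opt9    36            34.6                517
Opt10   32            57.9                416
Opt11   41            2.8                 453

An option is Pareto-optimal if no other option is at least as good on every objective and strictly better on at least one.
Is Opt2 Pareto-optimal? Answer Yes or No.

No

Opt1 vs Opt2: storage 30≥29, write latency 91.9≤93.7, cost 1117≤1778 — Opt1 is at least as good on every objective and strictly better on at least one, so Opt1 dominates Opt2.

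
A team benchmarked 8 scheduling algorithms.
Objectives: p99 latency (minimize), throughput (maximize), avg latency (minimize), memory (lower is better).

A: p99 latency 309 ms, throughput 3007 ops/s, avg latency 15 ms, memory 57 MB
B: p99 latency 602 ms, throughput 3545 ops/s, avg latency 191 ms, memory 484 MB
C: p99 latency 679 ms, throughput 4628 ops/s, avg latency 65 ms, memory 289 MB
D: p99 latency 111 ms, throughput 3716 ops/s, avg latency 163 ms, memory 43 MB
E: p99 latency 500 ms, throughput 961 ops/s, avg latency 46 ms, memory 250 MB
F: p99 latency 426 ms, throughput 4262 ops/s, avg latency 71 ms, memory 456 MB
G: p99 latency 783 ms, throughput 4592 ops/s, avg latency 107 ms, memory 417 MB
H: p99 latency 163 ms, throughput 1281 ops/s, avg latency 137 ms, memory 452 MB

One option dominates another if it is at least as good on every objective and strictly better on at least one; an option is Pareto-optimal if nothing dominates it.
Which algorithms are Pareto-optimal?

A, C, D, F, H

A: not dominated (best avg latency).
B: dominated by D (p99 latency 111≤602, throughput 3716≥3545, avg latency 163≤191, memory 43≤484).
C: not dominated (best throughput).
D: not dominated (best p99 latency).
E: dominated by A (p99 latency 309≤500, throughput 3007≥961, avg latency 15≤46, memory 57≤250).
F: not dominated.
G: dominated by C (p99 latency 679≤783, throughput 4628≥4592, avg latency 65≤107, memory 289≤417).
H: not dominated.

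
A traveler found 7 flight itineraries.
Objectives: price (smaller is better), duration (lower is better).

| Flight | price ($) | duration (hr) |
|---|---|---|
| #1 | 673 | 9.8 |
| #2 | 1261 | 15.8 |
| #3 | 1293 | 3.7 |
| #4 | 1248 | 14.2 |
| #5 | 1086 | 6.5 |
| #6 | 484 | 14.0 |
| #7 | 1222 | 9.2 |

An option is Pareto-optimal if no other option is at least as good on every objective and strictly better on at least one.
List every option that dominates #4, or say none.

#1, #5, #6, #7

#1: price 673≤1248, duration 9.8≤14.2 — dominates #4.
#5: price 1086≤1248, duration 6.5≤14.2 — dominates #4.
#6: price 484≤1248, duration 14.0≤14.2 — dominates #4.
#7: price 1222≤1248, duration 9.2≤14.2 — dominates #4.
Others (#2, #3) are each worse than #4 on at least one objective.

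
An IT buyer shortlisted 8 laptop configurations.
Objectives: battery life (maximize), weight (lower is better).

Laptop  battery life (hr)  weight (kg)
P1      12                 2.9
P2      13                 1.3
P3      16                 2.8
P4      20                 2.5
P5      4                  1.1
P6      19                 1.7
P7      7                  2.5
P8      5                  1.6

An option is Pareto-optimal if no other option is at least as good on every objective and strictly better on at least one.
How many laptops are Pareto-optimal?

4

P1: dominated by P2 (battery life 13≥12, weight 1.3≤2.9).
P2: not dominated.
P3: dominated by P4 (battery life 20≥16, weight 2.5≤2.8).
P4: not dominated (best battery life).
P5: not dominated (best weight).
P6: not dominated.
P7: dominated by P2 (battery life 13≥7, weight 1.3≤2.5).
P8: dominated by P2 (battery life 13≥5, weight 1.3≤1.6).
Pareto-optimal: P2, P4, P5, P6 → 4.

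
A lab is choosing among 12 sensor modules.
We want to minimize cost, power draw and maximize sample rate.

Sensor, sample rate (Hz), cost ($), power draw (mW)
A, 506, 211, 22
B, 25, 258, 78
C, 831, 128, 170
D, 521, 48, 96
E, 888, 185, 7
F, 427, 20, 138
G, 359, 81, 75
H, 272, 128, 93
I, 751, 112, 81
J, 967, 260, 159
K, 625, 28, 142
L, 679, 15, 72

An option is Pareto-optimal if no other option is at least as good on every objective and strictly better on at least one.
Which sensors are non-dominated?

A: dominated by E (sample rate 888≥506, cost 185≤211, power draw 7≤22).
B: dominated by A (sample rate 506≥25, cost 211≤258, power draw 22≤78).
C: not dominated.
D: dominated by L (sample rate 679≥521, cost 15≤48, power draw 72≤96).
E: not dominated (best power draw).
F: dominated by L (sample rate 679≥427, cost 15≤20, power draw 72≤138).
G: dominated by L (sample rate 679≥359, cost 15≤81, power draw 72≤75).
H: dominated by G (sample rate 359≥272, cost 81≤128, power draw 75≤93).
I: not dominated.
J: not dominated (best sample rate).
K: dominated by L (sample rate 679≥625, cost 15≤28, power draw 72≤142).
L: not dominated (best cost).

C, E, I, J, L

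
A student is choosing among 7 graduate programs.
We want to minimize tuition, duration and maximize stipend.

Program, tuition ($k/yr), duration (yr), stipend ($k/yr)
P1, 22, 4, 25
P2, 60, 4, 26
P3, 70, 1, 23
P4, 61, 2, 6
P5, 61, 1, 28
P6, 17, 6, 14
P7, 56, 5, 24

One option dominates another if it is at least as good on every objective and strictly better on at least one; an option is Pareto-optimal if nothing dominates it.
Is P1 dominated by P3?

No

P3 vs P1: P3 is worse on tuition (70 vs 22), so it does not dominate P1.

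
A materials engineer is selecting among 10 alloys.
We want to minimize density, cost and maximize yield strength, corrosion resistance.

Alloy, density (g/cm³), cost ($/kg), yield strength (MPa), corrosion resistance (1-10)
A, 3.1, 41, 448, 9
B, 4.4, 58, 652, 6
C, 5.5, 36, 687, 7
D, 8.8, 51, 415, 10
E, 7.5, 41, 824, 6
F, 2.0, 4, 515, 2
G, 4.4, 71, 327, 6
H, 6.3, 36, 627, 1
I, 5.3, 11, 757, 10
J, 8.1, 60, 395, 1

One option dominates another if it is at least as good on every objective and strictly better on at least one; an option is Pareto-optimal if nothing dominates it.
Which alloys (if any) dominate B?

none

A: worse on yield strength (448 vs 652).
C: worse on density (5.5 vs 4.4).
D: worse on density (8.8 vs 4.4).
E: worse on density (7.5 vs 4.4).
F: worse on yield strength (515 vs 652).
G: worse on cost (71 vs 58).
H: worse on density (6.3 vs 4.4).
I: worse on density (5.3 vs 4.4).
J: worse on density (8.1 vs 4.4).
No option dominates B.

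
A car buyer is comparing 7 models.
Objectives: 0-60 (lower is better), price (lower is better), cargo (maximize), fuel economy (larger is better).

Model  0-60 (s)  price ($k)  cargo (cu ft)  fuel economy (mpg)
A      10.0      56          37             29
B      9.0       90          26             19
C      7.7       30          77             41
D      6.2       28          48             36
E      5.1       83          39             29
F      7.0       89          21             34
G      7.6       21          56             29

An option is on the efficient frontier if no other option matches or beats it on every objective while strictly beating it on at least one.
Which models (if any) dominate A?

C, D, G

C: 0-60 7.7≤10.0, price 30≤56, cargo 77≥37, fuel economy 41≥29 — dominates A.
D: 0-60 6.2≤10.0, price 28≤56, cargo 48≥37, fuel economy 36≥29 — dominates A.
G: 0-60 7.6≤10.0, price 21≤56, cargo 56≥37, fuel economy 29≥29 — dominates A.
Others (B, E, F) are each worse than A on at least one objective.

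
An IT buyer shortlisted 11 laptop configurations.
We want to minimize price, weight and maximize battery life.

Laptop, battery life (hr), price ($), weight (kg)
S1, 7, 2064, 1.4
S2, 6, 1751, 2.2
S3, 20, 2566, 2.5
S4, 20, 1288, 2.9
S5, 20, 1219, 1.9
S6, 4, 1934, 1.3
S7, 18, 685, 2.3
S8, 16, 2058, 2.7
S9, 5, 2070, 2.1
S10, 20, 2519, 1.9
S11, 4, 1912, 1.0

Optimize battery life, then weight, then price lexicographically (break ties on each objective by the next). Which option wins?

S5

First maximize battery life: best is 20, kept {S3, S4, S5, S10}.
Then minimize weight: best is 1.9, kept {S5, S10}.
Then minimize price: best is 1219, kept {S5}.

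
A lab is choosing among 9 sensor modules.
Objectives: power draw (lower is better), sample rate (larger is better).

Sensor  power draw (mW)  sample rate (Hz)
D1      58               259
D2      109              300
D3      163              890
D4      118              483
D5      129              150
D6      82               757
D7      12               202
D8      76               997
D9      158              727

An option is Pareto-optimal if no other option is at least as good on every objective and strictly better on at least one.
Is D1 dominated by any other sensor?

No

D2: worse on power draw (109 vs 58).
D3: worse on power draw (163 vs 58).
D4: worse on power draw (118 vs 58).
D5: worse on power draw (129 vs 58).
D6: worse on power draw (82 vs 58).
D7: worse on sample rate (202 vs 259).
D8: worse on power draw (76 vs 58).
D9: worse on power draw (158 vs 58).
No option is at least as good as D1 on every objective and strictly better on one.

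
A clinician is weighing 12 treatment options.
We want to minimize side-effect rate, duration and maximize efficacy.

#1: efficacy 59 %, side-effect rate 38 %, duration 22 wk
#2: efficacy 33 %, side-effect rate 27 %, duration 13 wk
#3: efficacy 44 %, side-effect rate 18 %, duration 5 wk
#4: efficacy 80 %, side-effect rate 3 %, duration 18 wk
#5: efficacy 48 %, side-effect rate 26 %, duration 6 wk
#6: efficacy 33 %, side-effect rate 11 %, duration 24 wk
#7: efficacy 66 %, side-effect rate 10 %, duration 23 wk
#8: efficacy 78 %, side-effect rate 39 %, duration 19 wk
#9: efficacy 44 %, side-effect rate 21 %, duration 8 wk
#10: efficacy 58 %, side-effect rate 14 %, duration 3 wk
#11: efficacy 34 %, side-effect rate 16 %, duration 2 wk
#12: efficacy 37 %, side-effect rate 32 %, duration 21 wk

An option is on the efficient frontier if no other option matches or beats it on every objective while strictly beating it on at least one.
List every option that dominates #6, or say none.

#4, #7

#4: efficacy 80≥33, side-effect rate 3≤11, duration 18≤24 — dominates #6.
#7: efficacy 66≥33, side-effect rate 10≤11, duration 23≤24 — dominates #6.
Others (#1, #2, #3, #5, #8, #9, #10, #11, #12) are each worse than #6 on at least one objective.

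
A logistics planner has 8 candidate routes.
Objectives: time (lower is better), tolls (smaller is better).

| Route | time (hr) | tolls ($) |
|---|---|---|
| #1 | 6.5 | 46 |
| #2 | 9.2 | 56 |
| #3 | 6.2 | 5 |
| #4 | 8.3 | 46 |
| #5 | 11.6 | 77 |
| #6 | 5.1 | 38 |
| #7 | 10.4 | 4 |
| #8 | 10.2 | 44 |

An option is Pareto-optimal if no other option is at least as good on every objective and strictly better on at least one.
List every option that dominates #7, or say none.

#1: worse on tolls (46 vs 4).
#2: worse on tolls (56 vs 4).
#3: worse on tolls (5 vs 4).
#4: worse on tolls (46 vs 4).
#5: worse on time (11.6 vs 10.4).
#6: worse on tolls (38 vs 4).
#8: worse on tolls (44 vs 4).
No option dominates #7.

none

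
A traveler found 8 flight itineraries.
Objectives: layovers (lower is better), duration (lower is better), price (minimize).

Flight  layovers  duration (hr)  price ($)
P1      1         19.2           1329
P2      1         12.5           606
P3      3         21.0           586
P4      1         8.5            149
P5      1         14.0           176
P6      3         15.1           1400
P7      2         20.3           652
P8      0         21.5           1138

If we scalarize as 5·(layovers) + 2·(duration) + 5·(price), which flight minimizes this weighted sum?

P1: 5·1 + 2·19.2 + 5·1329 = 6688.4
P2: 5·1 + 2·12.5 + 5·606 = 3060.0
P3: 5·3 + 2·21.0 + 5·586 = 2987.0
P4: 5·1 + 2·8.5 + 5·149 = 767.0
P5: 5·1 + 2·14.0 + 5·176 = 913.0
P6: 5·3 + 2·15.1 + 5·1400 = 7045.2
P7: 5·2 + 2·20.3 + 5·652 = 3310.6
P8: 5·0 + 2·21.5 + 5·1138 = 5733.0
Lowest: P4 at 767.0.

P4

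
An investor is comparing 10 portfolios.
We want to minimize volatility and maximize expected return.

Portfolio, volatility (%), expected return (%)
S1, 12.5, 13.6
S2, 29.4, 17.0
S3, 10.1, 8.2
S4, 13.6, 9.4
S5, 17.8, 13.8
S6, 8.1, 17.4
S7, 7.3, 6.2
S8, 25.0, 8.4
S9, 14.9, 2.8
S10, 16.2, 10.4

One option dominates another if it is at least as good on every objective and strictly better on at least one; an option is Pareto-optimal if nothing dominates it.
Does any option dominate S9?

S1 vs S9: volatility 12.5≤14.9, expected return 13.6≥2.8 — S1 is at least as good on every objective and strictly better on at least one, so S1 dominates S9.

Yes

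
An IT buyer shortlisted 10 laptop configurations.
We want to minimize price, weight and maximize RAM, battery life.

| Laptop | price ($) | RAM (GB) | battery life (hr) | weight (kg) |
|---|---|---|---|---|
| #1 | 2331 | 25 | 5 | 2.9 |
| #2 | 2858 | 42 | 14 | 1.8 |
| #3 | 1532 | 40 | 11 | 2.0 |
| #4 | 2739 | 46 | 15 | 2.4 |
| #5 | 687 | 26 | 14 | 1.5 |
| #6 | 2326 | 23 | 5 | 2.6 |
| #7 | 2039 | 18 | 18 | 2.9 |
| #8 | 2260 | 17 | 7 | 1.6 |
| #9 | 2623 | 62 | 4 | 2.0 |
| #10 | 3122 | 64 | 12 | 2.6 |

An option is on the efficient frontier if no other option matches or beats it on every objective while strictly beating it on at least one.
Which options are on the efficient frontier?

#2, #3, #4, #5, #7, #9, #10

#1: dominated by #3 (price 1532≤2331, RAM 40≥25, battery life 11≥5, weight 2.0≤2.9).
#2: not dominated.
#3: not dominated.
#4: not dominated.
#5: not dominated (best price).
#6: dominated by #3 (price 1532≤2326, RAM 40≥23, battery life 11≥5, weight 2.0≤2.6).
#7: not dominated (best battery life).
#8: dominated by #5 (price 687≤2260, RAM 26≥17, battery life 14≥7, weight 1.5≤1.6).
#9: not dominated.
#10: not dominated (best RAM).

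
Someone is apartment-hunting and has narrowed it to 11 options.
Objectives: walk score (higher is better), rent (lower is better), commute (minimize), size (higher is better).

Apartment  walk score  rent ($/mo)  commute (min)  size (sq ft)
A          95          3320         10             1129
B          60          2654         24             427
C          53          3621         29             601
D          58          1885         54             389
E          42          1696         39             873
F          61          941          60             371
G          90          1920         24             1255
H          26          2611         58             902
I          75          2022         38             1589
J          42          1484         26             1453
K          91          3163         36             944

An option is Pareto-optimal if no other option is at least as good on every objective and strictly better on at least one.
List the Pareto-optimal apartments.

A: not dominated (best walk score).
B: dominated by G (walk score 90≥60, rent 1920≤2654, commute 24≤24, size 1255≥427).
C: dominated by A (walk score 95≥53, rent 3320≤3621, commute 10≤29, size 1129≥601).
D: not dominated.
E: dominated by J (walk score 42≥42, rent 1484≤1696, commute 26≤39, size 1453≥873).
F: not dominated (best rent).
G: not dominated.
H: dominated by G (walk score 90≥26, rent 1920≤2611, commute 24≤58, size 1255≥902).
I: not dominated (best size).
J: not dominated.
K: not dominated.

A, D, F, G, I, J, K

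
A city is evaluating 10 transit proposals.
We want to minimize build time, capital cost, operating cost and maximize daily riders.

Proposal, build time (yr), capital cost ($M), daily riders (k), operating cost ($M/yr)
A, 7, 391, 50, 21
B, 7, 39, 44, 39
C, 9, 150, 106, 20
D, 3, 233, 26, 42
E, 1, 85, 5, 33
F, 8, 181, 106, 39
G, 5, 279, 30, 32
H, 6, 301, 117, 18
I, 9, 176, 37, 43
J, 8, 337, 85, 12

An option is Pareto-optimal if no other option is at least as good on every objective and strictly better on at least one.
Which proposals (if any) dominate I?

B, C

B: build time 7≤9, capital cost 39≤176, daily riders 44≥37, operating cost 39≤43 — dominates I.
C: build time 9≤9, capital cost 150≤176, daily riders 106≥37, operating cost 20≤43 — dominates I.
Others (A, D, E, F, G, H, J) are each worse than I on at least one objective.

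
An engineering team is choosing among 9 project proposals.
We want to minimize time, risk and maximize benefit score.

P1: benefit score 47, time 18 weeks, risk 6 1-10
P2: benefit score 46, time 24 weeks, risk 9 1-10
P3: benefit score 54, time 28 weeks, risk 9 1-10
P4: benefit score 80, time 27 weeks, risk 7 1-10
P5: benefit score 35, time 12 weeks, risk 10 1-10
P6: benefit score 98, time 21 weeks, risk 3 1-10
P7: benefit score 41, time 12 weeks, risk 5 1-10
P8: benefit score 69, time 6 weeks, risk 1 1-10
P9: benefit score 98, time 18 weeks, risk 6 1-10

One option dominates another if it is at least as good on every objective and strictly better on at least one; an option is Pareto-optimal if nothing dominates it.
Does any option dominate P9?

No

P1: worse on benefit score (47 vs 98).
P2: worse on benefit score (46 vs 98).
P3: worse on benefit score (54 vs 98).
P4: worse on benefit score (80 vs 98).
P5: worse on benefit score (35 vs 98).
P6: worse on time (21 vs 18).
P7: worse on benefit score (41 vs 98).
P8: worse on benefit score (69 vs 98).
No option is at least as good as P9 on every objective and strictly better on one.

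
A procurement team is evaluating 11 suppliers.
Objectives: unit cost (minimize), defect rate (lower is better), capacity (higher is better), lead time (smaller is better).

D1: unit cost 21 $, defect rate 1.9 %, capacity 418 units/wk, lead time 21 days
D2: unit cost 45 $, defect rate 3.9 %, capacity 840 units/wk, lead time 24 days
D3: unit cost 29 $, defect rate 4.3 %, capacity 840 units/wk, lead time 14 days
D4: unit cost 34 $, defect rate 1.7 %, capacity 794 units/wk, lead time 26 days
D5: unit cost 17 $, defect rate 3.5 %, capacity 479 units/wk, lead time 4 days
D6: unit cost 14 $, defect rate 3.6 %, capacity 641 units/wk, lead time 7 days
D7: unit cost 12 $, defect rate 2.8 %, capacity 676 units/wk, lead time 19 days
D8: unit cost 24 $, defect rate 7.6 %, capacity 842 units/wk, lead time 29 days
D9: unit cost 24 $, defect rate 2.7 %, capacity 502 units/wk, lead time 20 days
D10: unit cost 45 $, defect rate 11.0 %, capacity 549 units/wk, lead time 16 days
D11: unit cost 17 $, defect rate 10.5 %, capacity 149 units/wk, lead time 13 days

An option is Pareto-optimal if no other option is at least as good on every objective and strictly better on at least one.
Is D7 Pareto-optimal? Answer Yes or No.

D1: worse on unit cost (21 vs 12).
D2: worse on unit cost (45 vs 12).
D3: worse on unit cost (29 vs 12).
D4: worse on unit cost (34 vs 12).
D5: worse on unit cost (17 vs 12).
D6: worse on unit cost (14 vs 12).
D8: worse on unit cost (24 vs 12).
D9: worse on unit cost (24 vs 12).
D10: worse on unit cost (45 vs 12).
D11: worse on unit cost (17 vs 12).
No option is at least as good as D7 on every objective and strictly better on one.

Yes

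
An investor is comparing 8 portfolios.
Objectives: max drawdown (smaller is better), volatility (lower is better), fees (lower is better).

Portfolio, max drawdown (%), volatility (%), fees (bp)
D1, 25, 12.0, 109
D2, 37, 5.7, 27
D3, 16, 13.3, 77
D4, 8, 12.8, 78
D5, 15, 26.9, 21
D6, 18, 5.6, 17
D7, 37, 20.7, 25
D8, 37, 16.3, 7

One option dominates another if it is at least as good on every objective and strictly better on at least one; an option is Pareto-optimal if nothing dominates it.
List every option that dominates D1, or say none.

D6

D6: max drawdown 18≤25, volatility 5.6≤12.0, fees 17≤109 — dominates D1.
Others (D2, D3, D4, D5, D7, D8) are each worse than D1 on at least one objective.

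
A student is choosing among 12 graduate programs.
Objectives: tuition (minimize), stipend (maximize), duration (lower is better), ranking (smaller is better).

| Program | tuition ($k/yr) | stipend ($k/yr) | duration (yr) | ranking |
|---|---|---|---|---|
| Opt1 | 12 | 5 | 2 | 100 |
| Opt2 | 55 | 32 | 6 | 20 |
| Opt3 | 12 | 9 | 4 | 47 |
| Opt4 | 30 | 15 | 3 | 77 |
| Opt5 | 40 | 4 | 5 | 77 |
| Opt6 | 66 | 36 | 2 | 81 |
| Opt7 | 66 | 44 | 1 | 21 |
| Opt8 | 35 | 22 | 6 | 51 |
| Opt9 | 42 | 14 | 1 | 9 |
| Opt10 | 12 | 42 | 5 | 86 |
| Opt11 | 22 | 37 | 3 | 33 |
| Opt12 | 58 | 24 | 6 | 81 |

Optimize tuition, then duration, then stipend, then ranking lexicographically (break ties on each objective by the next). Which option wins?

First minimize tuition: best is 12, kept {Opt1, Opt3, Opt10}.
Then minimize duration: best is 2, kept {Opt1}.

Opt1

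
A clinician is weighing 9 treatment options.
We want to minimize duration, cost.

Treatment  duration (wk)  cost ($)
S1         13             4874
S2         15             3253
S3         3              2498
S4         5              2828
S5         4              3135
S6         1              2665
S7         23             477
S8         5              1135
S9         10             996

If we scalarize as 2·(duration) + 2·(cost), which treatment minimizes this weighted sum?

S1: 2·13 + 2·4874 = 9774
S2: 2·15 + 2·3253 = 6536
S3: 2·3 + 2·2498 = 5002
S4: 2·5 + 2·2828 = 5666
S5: 2·4 + 2·3135 = 6278
S6: 2·1 + 2·2665 = 5332
S7: 2·23 + 2·477 = 1000
S8: 2·5 + 2·1135 = 2280
S9: 2·10 + 2·996 = 2012
Lowest: S7 at 1000.

S7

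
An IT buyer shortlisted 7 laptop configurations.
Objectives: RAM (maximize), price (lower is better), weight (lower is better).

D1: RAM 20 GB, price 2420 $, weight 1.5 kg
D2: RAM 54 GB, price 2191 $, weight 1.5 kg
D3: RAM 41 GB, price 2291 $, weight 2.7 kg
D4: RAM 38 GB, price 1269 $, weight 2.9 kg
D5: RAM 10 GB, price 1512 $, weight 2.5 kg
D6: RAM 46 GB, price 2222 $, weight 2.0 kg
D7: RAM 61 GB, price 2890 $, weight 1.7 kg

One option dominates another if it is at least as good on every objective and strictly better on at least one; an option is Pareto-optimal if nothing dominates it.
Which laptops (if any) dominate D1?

D2: RAM 54≥20, price 2191≤2420, weight 1.5≤1.5 — dominates D1.
Others (D3, D4, D5, D6, D7) are each worse than D1 on at least one objective.

D2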